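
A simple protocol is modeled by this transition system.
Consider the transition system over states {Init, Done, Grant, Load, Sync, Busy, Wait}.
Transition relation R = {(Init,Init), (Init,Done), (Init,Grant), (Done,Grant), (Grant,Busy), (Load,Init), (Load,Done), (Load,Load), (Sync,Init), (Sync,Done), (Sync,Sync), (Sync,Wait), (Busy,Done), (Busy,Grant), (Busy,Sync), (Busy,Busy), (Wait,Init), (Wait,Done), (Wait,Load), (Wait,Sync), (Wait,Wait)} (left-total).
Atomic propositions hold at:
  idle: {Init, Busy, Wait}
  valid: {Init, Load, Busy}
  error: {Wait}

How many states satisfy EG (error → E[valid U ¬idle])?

Sat(¬idle) = {Done, Grant, Load, Sync}
E[valid U ¬idle]: least fixpoint, start Z0 = Sat(¬idle) = {Done, Grant, Load, Sync}, add states in Sat(valid) with some successor in Z. Z1 = {Init, Done, Grant, Load, Sync, Busy}; fixed.
Sat(E[valid U ¬idle]) = {Init, Done, Grant, Load, Sync, Busy}
Sat(error → E[valid U ¬idle]) = {Init, Done, Grant, Load, Sync, Busy}
EG (error → E[valid U ¬idle]): greatest fixpoint, start Z0 = {Init, Done, Grant, Load, Sync, Busy}, keep only states in Sat with some successor in Z. Already a fixed point.
Sat(EG (error → E[valid U ¬idle])) = {Init, Done, Grant, Load, Sync, Busy}
|Sat(EG (error → E[valid U ¬idle]))| = |{Init, Done, Grant, Load, Sync, Busy}| = 6.

6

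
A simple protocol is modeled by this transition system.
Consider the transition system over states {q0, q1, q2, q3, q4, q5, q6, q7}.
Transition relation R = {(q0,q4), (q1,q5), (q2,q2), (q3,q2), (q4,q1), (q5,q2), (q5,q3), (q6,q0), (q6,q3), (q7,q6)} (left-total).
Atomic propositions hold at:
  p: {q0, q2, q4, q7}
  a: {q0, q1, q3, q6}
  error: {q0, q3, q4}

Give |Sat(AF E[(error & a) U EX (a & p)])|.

2

Sat(error & a) = {q0, q3}
Sat(a & p) = {q0}
Sat(EX (a & p)) = {s : some successor in {q0}} = {q6}
E[(error & a) U EX (a & p)]: least fixpoint, start Z0 = Sat(EX (a & p)) = {q6}, add states in Sat(error & a) with some successor in Z. Already a fixed point.
Sat(E[(error & a) U EX (a & p)]) = {q6}
AF E[(error & a) U EX (a & p)]: least fixpoint, start Z0 = {q6}, add states with every successor in Z. Z1 = {q6, q7}; fixed.
Sat(AF E[(error & a) U EX (a & p)]) = {q6, q7}
|Sat(AF E[(error & a) U EX (a & p)])| = |{q6, q7}| = 2.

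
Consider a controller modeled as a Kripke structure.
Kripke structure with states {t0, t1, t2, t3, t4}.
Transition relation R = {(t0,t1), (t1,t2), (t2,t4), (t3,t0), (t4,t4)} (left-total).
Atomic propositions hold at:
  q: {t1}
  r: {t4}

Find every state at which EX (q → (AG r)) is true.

AG r: greatest fixpoint, start Z0 = {t4}, keep only states in Sat with every successor in Z. Already a fixed point.
Sat(AG r) = {t4}
Sat(q → (AG r)) = {t0, t2, t3, t4}
Sat(EX (q → (AG r))) = {s : some successor in {t0, t2, t3, t4}} = {t1, t2, t3, t4}

{t1, t2, t3, t4}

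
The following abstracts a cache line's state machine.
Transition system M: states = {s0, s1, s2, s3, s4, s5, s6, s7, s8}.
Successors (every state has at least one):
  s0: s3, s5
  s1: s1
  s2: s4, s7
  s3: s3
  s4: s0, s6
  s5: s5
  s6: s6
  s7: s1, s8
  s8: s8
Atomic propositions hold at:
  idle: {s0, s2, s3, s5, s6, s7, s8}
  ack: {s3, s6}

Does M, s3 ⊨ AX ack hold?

Sat(AX ack) = {s : every successor in {s3, s6}} = {s3, s6}
s3 ∈ Sat(AX ack) = {s3, s6}, so the formula holds at s3.

Yes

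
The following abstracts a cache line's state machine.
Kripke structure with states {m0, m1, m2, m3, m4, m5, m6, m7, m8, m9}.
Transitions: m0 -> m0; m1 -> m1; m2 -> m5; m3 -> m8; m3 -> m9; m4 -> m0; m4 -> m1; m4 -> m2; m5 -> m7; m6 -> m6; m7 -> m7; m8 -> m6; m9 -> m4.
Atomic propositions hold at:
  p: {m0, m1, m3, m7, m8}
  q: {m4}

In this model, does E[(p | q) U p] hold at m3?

Yes

Sat(p | q) = {m0, m1, m3, m4, m7, m8}
E[(p | q) U p]: least fixpoint, start Z0 = Sat(p) = {m0, m1, m3, m7, m8}, add states in Sat(p | q) with some successor in Z. Z1 = {m0, m1, m3, m4, m7, m8}; fixed.
Sat(E[(p | q) U p]) = {m0, m1, m3, m4, m7, m8}
m3 ∈ Sat(E[(p | q) U p]) = {m0, m1, m3, m4, m7, m8}, so the formula holds at m3.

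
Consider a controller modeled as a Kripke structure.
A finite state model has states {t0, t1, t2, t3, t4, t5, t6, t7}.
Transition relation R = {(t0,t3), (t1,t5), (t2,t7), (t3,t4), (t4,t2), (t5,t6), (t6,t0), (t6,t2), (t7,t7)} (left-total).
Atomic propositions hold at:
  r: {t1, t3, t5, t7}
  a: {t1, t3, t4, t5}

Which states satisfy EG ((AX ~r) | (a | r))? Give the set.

{t7}

Sat(~r) = {t0, t2, t4, t6}
Sat(AX ~r) = {s : every successor in {t0, t2, t4, t6}} = {t3, t4, t5, t6}
Sat(a | r) = {t1, t3, t4, t5, t7}
Sat((AX ~r) | (a | r)) = {t1, t3, t4, t5, t6, t7}
EG ((AX ~r) | (a | r)): greatest fixpoint, start Z0 = {t1, t3, t4, t5, t6, t7}, keep only states in Sat with some successor in Z. Z1 = {t1, t3, t5, t7}; Z2 = {t1, t7}; Z3 = {t7}; fixed.
Sat(EG ((AX ~r) | (a | r))) = {t7}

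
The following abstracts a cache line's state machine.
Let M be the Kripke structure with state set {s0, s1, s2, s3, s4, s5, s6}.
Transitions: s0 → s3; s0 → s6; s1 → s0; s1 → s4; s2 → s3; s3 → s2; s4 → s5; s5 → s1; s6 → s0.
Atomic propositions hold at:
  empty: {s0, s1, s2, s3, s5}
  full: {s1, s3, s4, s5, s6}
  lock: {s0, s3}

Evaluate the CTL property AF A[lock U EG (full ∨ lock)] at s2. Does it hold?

Sat(full ∨ lock) = {s0, s1, s3, s4, s5, s6}
EG (full ∨ lock): greatest fixpoint, start Z0 = {s0, s1, s3, s4, s5, s6}, keep only states in Sat with some successor in Z. Z1 = {s0, s1, s4, s5, s6}; fixed.
Sat(EG (full ∨ lock)) = {s0, s1, s4, s5, s6}
A[lock U EG (full ∨ lock)]: least fixpoint, start Z0 = Sat(EG (full ∨ lock)) = {s0, s1, s4, s5, s6}, add states in Sat(lock) with every successor in Z. Already a fixed point.
Sat(A[lock U EG (full ∨ lock)]) = {s0, s1, s4, s5, s6}
AF A[lock U EG (full ∨ lock)]: least fixpoint, start Z0 = {s0, s1, s4, s5, s6}, add states with every successor in Z. Already a fixed point.
Sat(AF A[lock U EG (full ∨ lock)]) = {s0, s1, s4, s5, s6}
s2 ∉ Sat(AF A[lock U EG (full ∨ lock)]) = {s0, s1, s4, s5, s6}, so the formula does not hold at s2.

No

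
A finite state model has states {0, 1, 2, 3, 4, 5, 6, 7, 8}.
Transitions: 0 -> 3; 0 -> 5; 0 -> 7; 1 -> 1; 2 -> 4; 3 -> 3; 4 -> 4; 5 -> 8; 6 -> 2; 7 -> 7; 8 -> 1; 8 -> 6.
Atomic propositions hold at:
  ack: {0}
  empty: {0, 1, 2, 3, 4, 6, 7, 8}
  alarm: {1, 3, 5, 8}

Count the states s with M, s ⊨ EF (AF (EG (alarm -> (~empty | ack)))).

7

Sat(~empty) = {5}
Sat(~empty | ack) = {0, 5}
Sat(alarm -> (~empty | ack)) = {0, 2, 4, 5, 6, 7}
EG (alarm -> (~empty | ack)): greatest fixpoint, start Z0 = {0, 2, 4, 5, 6, 7}, keep only states in Sat with some successor in Z. Z1 = {0, 2, 4, 6, 7}; fixed.
Sat(EG (alarm -> (~empty | ack))) = {0, 2, 4, 6, 7}
AF (EG (alarm -> (~empty | ack))): least fixpoint, start Z0 = {0, 2, 4, 6, 7}, add states with every successor in Z. Already a fixed point.
Sat(AF (EG (alarm -> (~empty | ack)))) = {0, 2, 4, 6, 7}
EF (AF (EG (alarm -> (~empty | ack)))): least fixpoint, start Z0 = {0, 2, 4, 6, 7}, add states with some successor in Z. Z1 = {0, 2, 4, 6, 7, 8}; Z2 = {0, 2, 4, 5, 6, 7, 8}; fixed.
Sat(EF (AF (EG (alarm -> (~empty | ack))))) = {0, 2, 4, 5, 6, 7, 8}
|Sat(EF (AF (EG (alarm -> (~empty | ack)))))| = |{0, 2, 4, 5, 6, 7, 8}| = 7.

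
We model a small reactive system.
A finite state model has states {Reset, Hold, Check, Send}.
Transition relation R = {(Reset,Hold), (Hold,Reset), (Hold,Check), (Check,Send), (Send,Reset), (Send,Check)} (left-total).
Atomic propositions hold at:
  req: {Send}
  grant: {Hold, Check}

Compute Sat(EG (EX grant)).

Sat(EX grant) = {s : some successor in {Hold, Check}} = {Reset, Hold, Send}
EG (EX grant): greatest fixpoint, start Z0 = {Reset, Hold, Send}, keep only states in Sat with some successor in Z. Already a fixed point.
Sat(EG (EX grant)) = {Reset, Hold, Send}

{Reset, Hold, Send}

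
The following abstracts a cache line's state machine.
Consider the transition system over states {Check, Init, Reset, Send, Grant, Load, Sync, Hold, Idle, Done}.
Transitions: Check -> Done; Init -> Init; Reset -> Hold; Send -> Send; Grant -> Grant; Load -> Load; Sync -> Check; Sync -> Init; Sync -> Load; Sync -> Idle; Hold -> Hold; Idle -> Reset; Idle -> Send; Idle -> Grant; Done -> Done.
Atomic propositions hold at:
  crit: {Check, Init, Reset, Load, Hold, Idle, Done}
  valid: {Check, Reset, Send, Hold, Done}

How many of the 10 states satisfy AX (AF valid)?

5

AF valid: least fixpoint, start Z0 = {Check, Reset, Send, Hold, Done}, add states with every successor in Z. Already a fixed point.
Sat(AF valid) = {Check, Reset, Send, Hold, Done}
Sat(AX (AF valid)) = {s : every successor in {Check, Reset, Send, Hold, Done}} = {Check, Reset, Send, Hold, Done}
|Sat(AX (AF valid))| = |{Check, Reset, Send, Hold, Done}| = 5.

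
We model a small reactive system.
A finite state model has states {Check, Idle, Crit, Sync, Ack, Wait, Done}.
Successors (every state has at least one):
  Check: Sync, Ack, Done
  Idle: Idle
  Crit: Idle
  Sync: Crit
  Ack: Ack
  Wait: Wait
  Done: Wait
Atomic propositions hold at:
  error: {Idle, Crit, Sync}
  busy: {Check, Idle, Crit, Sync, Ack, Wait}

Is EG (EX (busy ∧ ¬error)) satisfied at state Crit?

Sat(¬error) = {Check, Ack, Wait, Done}
Sat(busy ∧ ¬error) = {Check, Ack, Wait}
Sat(EX (busy ∧ ¬error)) = {s : some successor in {Check, Ack, Wait}} = {Check, Ack, Wait, Done}
EG (EX (busy ∧ ¬error)): greatest fixpoint, start Z0 = {Check, Ack, Wait, Done}, keep only states in Sat with some successor in Z. Already a fixed point.
Sat(EG (EX (busy ∧ ¬error))) = {Check, Ack, Wait, Done}
Crit ∉ Sat(EG (EX (busy ∧ ¬error))) = {Check, Ack, Wait, Done}, so the formula does not hold at Crit.

No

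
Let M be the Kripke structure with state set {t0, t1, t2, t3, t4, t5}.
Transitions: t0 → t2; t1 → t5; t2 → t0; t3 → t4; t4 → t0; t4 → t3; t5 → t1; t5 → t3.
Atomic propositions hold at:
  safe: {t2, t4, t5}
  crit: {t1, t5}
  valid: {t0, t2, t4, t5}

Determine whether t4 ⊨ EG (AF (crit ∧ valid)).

Sat(crit ∧ valid) = {t5}
AF (crit ∧ valid): least fixpoint, start Z0 = {t5}, add states with every successor in Z. Z1 = {t1, t5}; fixed.
Sat(AF (crit ∧ valid)) = {t1, t5}
EG (AF (crit ∧ valid)): greatest fixpoint, start Z0 = {t1, t5}, keep only states in Sat with some successor in Z. Already a fixed point.
Sat(EG (AF (crit ∧ valid))) = {t1, t5}
t4 ∉ Sat(EG (AF (crit ∧ valid))) = {t1, t5}, so the formula does not hold at t4.

No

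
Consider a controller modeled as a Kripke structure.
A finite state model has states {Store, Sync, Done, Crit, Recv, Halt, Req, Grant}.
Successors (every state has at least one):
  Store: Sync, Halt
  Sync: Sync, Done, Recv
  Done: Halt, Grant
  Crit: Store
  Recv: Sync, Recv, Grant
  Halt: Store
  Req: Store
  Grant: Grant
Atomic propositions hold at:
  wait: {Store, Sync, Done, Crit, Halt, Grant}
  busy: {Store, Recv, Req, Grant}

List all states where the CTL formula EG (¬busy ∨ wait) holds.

{Store, Sync, Done, Crit, Halt, Grant}

Sat(¬busy) = {Sync, Done, Crit, Halt}
Sat(¬busy ∨ wait) = {Store, Sync, Done, Crit, Halt, Grant}
EG (¬busy ∨ wait): greatest fixpoint, start Z0 = {Store, Sync, Done, Crit, Halt, Grant}, keep only states in Sat with some successor in Z. Already a fixed point.
Sat(EG (¬busy ∨ wait)) = {Store, Sync, Done, Crit, Halt, Grant}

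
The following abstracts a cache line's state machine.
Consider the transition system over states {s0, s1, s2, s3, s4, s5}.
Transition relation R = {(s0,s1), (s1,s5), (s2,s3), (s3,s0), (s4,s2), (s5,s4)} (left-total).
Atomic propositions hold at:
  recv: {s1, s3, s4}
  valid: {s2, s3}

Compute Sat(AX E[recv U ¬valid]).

{s0, s1, s2, s3, s5}

Sat(¬valid) = {s0, s1, s4, s5}
E[recv U ¬valid]: least fixpoint, start Z0 = Sat(¬valid) = {s0, s1, s4, s5}, add states in Sat(recv) with some successor in Z. Z1 = {s0, s1, s3, s4, s5}; fixed.
Sat(E[recv U ¬valid]) = {s0, s1, s3, s4, s5}
Sat(AX E[recv U ¬valid]) = {s : every successor in {s0, s1, s3, s4, s5}} = {s0, s1, s2, s3, s5}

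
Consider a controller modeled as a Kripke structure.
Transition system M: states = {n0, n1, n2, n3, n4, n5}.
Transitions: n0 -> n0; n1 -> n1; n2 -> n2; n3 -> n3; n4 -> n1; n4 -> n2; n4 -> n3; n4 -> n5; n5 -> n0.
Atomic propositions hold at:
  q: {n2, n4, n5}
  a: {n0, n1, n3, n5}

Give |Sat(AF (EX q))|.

2

Sat(EX q) = {s : some successor in {n2, n4, n5}} = {n2, n4}
AF (EX q): least fixpoint, start Z0 = {n2, n4}, add states with every successor in Z. Already a fixed point.
Sat(AF (EX q)) = {n2, n4}
|Sat(AF (EX q))| = |{n2, n4}| = 2.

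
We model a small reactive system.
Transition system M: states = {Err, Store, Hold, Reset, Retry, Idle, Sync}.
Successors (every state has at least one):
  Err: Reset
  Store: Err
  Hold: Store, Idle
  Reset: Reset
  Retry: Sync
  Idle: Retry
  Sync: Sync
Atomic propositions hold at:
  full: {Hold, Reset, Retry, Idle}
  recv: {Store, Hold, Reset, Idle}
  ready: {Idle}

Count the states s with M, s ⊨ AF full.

6

AF full: least fixpoint, start Z0 = {Hold, Reset, Retry, Idle}, add states with every successor in Z. Z1 = {Err, Hold, Reset, Retry, Idle}; Z2 = {Err, Store, Hold, Reset, Retry, Idle}; fixed.
Sat(AF full) = {Err, Store, Hold, Reset, Retry, Idle}
|Sat(AF full)| = |{Err, Store, Hold, Reset, Retry, Idle}| = 6.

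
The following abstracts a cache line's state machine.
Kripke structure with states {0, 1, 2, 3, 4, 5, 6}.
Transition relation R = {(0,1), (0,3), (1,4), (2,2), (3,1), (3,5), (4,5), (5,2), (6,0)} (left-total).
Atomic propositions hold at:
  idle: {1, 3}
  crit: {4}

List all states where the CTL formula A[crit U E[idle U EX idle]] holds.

{0, 3}

Sat(EX idle) = {s : some successor in {1, 3}} = {0, 3}
E[idle U EX idle]: least fixpoint, start Z0 = Sat(EX idle) = {0, 3}, add states in Sat(idle) with some successor in Z. Already a fixed point.
Sat(E[idle U EX idle]) = {0, 3}
A[crit U E[idle U EX idle]]: least fixpoint, start Z0 = Sat(E[idle U EX idle]) = {0, 3}, add states in Sat(crit) with every successor in Z. Already a fixed point.
Sat(A[crit U E[idle U EX idle]]) = {0, 3}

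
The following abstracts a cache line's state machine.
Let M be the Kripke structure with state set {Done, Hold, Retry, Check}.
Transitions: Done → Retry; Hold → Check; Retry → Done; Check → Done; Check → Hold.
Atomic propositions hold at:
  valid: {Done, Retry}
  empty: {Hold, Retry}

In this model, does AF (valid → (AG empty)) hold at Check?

AG empty: greatest fixpoint, start Z0 = {Hold, Retry}, keep only states in Sat with every successor in Z. Z1 = ∅; fixed.
Sat(AG empty) = ∅
Sat(valid → (AG empty)) = {Hold, Check}
AF (valid → (AG empty)): least fixpoint, start Z0 = {Hold, Check}, add states with every successor in Z. Already a fixed point.
Sat(AF (valid → (AG empty))) = {Hold, Check}
Check ∈ Sat(AF (valid → (AG empty))) = {Hold, Check}, so the formula holds at Check.

Yes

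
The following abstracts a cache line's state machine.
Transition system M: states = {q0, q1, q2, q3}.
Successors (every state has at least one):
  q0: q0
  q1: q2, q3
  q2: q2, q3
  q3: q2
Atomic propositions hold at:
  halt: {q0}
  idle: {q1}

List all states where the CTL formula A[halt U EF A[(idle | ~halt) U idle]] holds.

Sat(~halt) = {q1, q2, q3}
Sat(idle | ~halt) = {q1, q2, q3}
A[(idle | ~halt) U idle]: least fixpoint, start Z0 = Sat(idle) = {q1}, add states in Sat(idle | ~halt) with every successor in Z. Already a fixed point.
Sat(A[(idle | ~halt) U idle]) = {q1}
EF A[(idle | ~halt) U idle]: least fixpoint, start Z0 = {q1}, add states with some successor in Z. Already a fixed point.
Sat(EF A[(idle | ~halt) U idle]) = {q1}
A[halt U EF A[(idle | ~halt) U idle]]: least fixpoint, start Z0 = Sat(EF A[(idle | ~halt) U idle]) = {q1}, add states in Sat(halt) with every successor in Z. Already a fixed point.
Sat(A[halt U EF A[(idle | ~halt) U idle]]) = {q1}

{q1}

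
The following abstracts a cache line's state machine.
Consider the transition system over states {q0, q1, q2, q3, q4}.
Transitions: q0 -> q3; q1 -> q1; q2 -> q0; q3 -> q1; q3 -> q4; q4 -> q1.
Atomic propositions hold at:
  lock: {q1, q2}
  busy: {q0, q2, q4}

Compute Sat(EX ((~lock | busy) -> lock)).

{q1, q3, q4}

Sat(~lock) = {q0, q3, q4}
Sat(~lock | busy) = {q0, q2, q3, q4}
Sat((~lock | busy) -> lock) = {q1, q2}
Sat(EX ((~lock | busy) -> lock)) = {s : some successor in {q1, q2}} = {q1, q3, q4}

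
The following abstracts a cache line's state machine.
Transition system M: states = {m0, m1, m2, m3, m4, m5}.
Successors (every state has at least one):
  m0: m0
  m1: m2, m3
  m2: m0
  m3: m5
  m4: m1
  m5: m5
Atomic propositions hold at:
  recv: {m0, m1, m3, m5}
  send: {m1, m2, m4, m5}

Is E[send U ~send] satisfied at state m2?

Yes

Sat(~send) = {m0, m3}
E[send U ~send]: least fixpoint, start Z0 = Sat(~send) = {m0, m3}, add states in Sat(send) with some successor in Z. Z1 = {m0, m1, m2, m3}; Z2 = {m0, m1, m2, m3, m4}; fixed.
Sat(E[send U ~send]) = {m0, m1, m2, m3, m4}
m2 ∈ Sat(E[send U ~send]) = {m0, m1, m2, m3, m4}, so the formula holds at m2.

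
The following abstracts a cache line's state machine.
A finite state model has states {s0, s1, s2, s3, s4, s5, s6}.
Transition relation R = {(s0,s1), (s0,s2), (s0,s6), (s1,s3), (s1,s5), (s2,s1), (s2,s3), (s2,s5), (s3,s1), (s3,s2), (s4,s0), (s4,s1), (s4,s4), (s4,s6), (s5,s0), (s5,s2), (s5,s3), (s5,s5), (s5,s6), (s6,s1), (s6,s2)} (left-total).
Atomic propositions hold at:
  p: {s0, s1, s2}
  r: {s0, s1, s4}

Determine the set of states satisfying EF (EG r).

EG r: greatest fixpoint, start Z0 = {s0, s1, s4}, keep only states in Sat with some successor in Z. Z1 = {s0, s4}; Z2 = {s4}; fixed.
Sat(EG r) = {s4}
EF (EG r): least fixpoint, start Z0 = {s4}, add states with some successor in Z. Already a fixed point.
Sat(EF (EG r)) = {s4}

{s4}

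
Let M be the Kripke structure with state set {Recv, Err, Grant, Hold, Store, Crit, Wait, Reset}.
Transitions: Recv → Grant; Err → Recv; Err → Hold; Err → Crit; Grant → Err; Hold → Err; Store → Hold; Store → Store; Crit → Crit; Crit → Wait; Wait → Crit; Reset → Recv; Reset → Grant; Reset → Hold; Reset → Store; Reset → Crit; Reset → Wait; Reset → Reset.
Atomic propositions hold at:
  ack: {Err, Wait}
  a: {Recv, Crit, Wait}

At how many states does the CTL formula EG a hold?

2

EG a: greatest fixpoint, start Z0 = {Recv, Crit, Wait}, keep only states in Sat with some successor in Z. Z1 = {Crit, Wait}; fixed.
Sat(EG a) = {Crit, Wait}
|Sat(EG a)| = |{Crit, Wait}| = 2.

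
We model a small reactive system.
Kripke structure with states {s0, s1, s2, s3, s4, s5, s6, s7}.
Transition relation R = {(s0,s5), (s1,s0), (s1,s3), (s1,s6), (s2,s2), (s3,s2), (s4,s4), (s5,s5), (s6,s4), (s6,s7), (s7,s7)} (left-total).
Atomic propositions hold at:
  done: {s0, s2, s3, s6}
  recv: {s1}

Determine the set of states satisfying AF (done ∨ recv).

{s0, s1, s2, s3, s6}

Sat(done ∨ recv) = {s0, s1, s2, s3, s6}
AF (done ∨ recv): least fixpoint, start Z0 = {s0, s1, s2, s3, s6}, add states with every successor in Z. Already a fixed point.
Sat(AF (done ∨ recv)) = {s0, s1, s2, s3, s6}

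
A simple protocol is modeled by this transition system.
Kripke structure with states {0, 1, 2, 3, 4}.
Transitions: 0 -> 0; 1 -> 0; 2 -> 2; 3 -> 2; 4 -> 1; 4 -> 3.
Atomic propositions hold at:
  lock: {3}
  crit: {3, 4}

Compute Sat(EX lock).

{4}

Sat(EX lock) = {s : some successor in {3}} = {4}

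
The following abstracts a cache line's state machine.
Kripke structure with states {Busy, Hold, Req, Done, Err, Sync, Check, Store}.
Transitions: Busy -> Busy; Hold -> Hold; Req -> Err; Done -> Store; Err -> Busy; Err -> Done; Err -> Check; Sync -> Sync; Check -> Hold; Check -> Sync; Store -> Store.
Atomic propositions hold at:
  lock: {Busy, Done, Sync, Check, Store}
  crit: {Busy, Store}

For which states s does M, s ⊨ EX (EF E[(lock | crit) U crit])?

Sat(lock | crit) = {Busy, Done, Sync, Check, Store}
E[(lock | crit) U crit]: least fixpoint, start Z0 = Sat(crit) = {Busy, Store}, add states in Sat(lock | crit) with some successor in Z. Z1 = {Busy, Done, Store}; fixed.
Sat(E[(lock | crit) U crit]) = {Busy, Done, Store}
EF E[(lock | crit) U crit]: least fixpoint, start Z0 = {Busy, Done, Store}, add states with some successor in Z. Z1 = {Busy, Done, Err, Store}; Z2 = {Busy, Req, Done, Err, Store}; fixed.
Sat(EF E[(lock | crit) U crit]) = {Busy, Req, Done, Err, Store}
Sat(EX (EF E[(lock | crit) U crit])) = {s : some successor in {Busy, Req, Done, Err, Store}} = {Busy, Req, Done, Err, Store}

{Busy, Req, Done, Err, Store}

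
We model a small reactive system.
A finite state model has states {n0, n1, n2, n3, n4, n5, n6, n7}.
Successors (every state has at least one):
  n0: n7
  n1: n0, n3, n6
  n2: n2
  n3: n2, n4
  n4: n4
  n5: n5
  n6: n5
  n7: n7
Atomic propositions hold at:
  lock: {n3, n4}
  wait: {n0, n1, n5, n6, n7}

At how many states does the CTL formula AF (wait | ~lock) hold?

6

Sat(~lock) = {n0, n1, n2, n5, n6, n7}
Sat(wait | ~lock) = {n0, n1, n2, n5, n6, n7}
AF (wait | ~lock): least fixpoint, start Z0 = {n0, n1, n2, n5, n6, n7}, add states with every successor in Z. Already a fixed point.
Sat(AF (wait | ~lock)) = {n0, n1, n2, n5, n6, n7}
|Sat(AF (wait | ~lock))| = |{n0, n1, n2, n5, n6, n7}| = 6.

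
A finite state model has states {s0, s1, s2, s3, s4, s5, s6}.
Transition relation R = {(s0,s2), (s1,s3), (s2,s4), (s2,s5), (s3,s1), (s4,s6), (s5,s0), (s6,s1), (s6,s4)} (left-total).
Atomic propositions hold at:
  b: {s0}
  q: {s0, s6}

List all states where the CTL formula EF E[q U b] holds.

E[q U b]: least fixpoint, start Z0 = Sat(b) = {s0}, add states in Sat(q) with some successor in Z. Already a fixed point.
Sat(E[q U b]) = {s0}
EF E[q U b]: least fixpoint, start Z0 = {s0}, add states with some successor in Z. Z1 = {s0, s5}; Z2 = {s0, s2, s5}; fixed.
Sat(EF E[q U b]) = {s0, s2, s5}

{s0, s2, s5}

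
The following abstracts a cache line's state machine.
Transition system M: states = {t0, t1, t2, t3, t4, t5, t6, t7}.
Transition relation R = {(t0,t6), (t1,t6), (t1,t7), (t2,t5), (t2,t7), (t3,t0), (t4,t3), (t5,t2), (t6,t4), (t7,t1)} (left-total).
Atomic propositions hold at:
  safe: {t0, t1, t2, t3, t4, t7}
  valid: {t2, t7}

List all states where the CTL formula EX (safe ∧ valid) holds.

Sat(safe ∧ valid) = {t2, t7}
Sat(EX (safe ∧ valid)) = {s : some successor in {t2, t7}} = {t1, t2, t5}

{t1, t2, t5}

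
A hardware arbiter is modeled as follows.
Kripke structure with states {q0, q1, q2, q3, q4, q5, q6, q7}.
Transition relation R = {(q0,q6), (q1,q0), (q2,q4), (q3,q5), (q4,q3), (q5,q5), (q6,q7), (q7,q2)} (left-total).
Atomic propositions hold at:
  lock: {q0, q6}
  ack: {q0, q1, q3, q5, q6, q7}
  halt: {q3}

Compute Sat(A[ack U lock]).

{q0, q1, q6}

A[ack U lock]: least fixpoint, start Z0 = Sat(lock) = {q0, q6}, add states in Sat(ack) with every successor in Z. Z1 = {q0, q1, q6}; fixed.
Sat(A[ack U lock]) = {q0, q1, q6}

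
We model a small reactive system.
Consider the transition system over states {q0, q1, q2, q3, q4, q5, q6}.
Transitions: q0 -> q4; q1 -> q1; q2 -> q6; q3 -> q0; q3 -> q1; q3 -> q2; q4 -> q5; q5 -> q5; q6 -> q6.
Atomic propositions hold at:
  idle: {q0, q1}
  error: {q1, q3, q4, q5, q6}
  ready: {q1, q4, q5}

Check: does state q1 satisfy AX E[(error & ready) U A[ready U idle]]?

Sat(error & ready) = {q1, q4, q5}
A[ready U idle]: least fixpoint, start Z0 = Sat(idle) = {q0, q1}, add states in Sat(ready) with every successor in Z. Already a fixed point.
Sat(A[ready U idle]) = {q0, q1}
E[(error & ready) U A[ready U idle]]: least fixpoint, start Z0 = Sat(A[ready U idle]) = {q0, q1}, add states in Sat(error & ready) with some successor in Z. Already a fixed point.
Sat(E[(error & ready) U A[ready U idle]]) = {q0, q1}
Sat(AX E[(error & ready) U A[ready U idle]]) = {s : every successor in {q0, q1}} = {q1}
q1 ∈ Sat(AX E[(error & ready) U A[ready U idle]]) = {q1}, so the formula holds at q1.

Yes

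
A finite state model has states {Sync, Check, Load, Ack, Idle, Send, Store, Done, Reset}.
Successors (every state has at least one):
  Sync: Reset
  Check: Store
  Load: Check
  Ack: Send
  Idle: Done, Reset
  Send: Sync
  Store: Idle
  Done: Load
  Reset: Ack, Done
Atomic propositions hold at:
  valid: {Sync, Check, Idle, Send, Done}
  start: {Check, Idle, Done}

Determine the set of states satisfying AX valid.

Sat(AX valid) = {s : every successor in {Sync, Check, Idle, Send, Done}} = {Load, Ack, Send, Store}

{Load, Ack, Send, Store}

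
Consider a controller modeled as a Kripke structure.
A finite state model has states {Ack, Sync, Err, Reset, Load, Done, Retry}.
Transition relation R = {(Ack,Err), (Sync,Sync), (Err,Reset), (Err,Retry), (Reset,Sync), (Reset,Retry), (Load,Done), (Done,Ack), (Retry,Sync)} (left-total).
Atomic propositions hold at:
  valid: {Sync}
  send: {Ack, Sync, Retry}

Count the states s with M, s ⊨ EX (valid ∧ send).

3

Sat(valid ∧ send) = {Sync}
Sat(EX (valid ∧ send)) = {s : some successor in {Sync}} = {Sync, Reset, Retry}
|Sat(EX (valid ∧ send))| = |{Sync, Reset, Retry}| = 3.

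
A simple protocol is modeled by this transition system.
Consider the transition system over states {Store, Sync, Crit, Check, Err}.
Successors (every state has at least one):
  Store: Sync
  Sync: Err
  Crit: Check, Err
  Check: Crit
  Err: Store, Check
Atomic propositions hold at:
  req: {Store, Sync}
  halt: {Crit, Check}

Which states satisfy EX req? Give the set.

{Store, Err}

Sat(EX req) = {s : some successor in {Store, Sync}} = {Store, Err}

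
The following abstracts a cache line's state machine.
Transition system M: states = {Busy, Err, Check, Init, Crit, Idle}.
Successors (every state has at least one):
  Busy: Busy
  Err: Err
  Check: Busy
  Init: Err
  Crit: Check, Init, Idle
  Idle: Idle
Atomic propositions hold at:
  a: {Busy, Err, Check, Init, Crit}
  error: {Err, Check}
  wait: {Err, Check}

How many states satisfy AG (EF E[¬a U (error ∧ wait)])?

2

Sat(¬a) = {Idle}
Sat(error ∧ wait) = {Err, Check}
E[¬a U (error ∧ wait)]: least fixpoint, start Z0 = Sat((error ∧ wait)) = {Err, Check}, add states in Sat(¬a) with some successor in Z. Already a fixed point.
Sat(E[¬a U (error ∧ wait)]) = {Err, Check}
EF E[¬a U (error ∧ wait)]: least fixpoint, start Z0 = {Err, Check}, add states with some successor in Z. Z1 = {Err, Check, Init, Crit}; fixed.
Sat(EF E[¬a U (error ∧ wait)]) = {Err, Check, Init, Crit}
AG (EF E[¬a U (error ∧ wait)]): greatest fixpoint, start Z0 = {Err, Check, Init, Crit}, keep only states in Sat with every successor in Z. Z1 = {Err, Init}; fixed.
Sat(AG (EF E[¬a U (error ∧ wait)])) = {Err, Init}
|Sat(AG (EF E[¬a U (error ∧ wait)]))| = |{Err, Init}| = 2.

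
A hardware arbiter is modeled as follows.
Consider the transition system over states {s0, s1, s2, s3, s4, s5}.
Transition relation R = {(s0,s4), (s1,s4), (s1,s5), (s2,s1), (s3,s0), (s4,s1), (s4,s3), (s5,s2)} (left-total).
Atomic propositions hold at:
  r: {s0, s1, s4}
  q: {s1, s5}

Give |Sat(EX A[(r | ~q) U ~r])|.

Sat(~q) = {s0, s2, s3, s4}
Sat(r | ~q) = {s0, s1, s2, s3, s4}
Sat(~r) = {s2, s3, s5}
A[(r | ~q) U ~r]: least fixpoint, start Z0 = Sat(~r) = {s2, s3, s5}, add states in Sat(r | ~q) with every successor in Z. Already a fixed point.
Sat(A[(r | ~q) U ~r]) = {s2, s3, s5}
Sat(EX A[(r | ~q) U ~r]) = {s : some successor in {s2, s3, s5}} = {s1, s4, s5}
|Sat(EX A[(r | ~q) U ~r])| = |{s1, s4, s5}| = 3.

3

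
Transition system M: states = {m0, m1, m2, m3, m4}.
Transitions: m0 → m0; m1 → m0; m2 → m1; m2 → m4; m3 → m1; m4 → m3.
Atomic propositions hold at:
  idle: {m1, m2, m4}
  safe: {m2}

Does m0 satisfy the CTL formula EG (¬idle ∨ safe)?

Sat(¬idle) = {m0, m3}
Sat(¬idle ∨ safe) = {m0, m2, m3}
EG (¬idle ∨ safe): greatest fixpoint, start Z0 = {m0, m2, m3}, keep only states in Sat with some successor in Z. Z1 = {m0}; fixed.
Sat(EG (¬idle ∨ safe)) = {m0}
m0 ∈ Sat(EG (¬idle ∨ safe)) = {m0}, so the formula holds at m0.

Yes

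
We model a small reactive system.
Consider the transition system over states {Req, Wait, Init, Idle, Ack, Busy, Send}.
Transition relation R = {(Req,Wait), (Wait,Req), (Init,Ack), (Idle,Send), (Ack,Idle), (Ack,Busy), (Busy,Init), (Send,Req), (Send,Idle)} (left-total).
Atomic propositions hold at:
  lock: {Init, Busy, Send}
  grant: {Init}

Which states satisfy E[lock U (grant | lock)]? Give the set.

Sat(grant | lock) = {Init, Busy, Send}
E[lock U (grant | lock)]: least fixpoint, start Z0 = Sat((grant | lock)) = {Init, Busy, Send}, add states in Sat(lock) with some successor in Z. Already a fixed point.
Sat(E[lock U (grant | lock)]) = {Init, Busy, Send}

{Init, Busy, Send}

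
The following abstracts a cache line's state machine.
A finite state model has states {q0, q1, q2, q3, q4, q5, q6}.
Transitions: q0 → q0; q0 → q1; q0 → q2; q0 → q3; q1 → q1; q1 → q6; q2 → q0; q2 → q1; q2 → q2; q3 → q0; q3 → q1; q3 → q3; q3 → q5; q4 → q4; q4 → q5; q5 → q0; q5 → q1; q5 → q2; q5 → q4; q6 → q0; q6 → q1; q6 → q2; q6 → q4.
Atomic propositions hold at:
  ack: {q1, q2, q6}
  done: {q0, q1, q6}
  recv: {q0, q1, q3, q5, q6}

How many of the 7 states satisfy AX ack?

Sat(AX ack) = {s : every successor in {q1, q2, q6}} = {q1}
|Sat(AX ack)| = |{q1}| = 1.

1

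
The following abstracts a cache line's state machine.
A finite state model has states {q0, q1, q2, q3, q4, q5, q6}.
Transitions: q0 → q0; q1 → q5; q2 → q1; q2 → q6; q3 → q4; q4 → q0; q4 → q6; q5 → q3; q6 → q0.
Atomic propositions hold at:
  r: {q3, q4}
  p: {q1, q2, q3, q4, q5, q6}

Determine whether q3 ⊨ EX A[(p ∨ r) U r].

Yes

Sat(p ∨ r) = {q1, q2, q3, q4, q5, q6}
A[(p ∨ r) U r]: least fixpoint, start Z0 = Sat(r) = {q3, q4}, add states in Sat(p ∨ r) with every successor in Z. Z1 = {q3, q4, q5}; Z2 = {q1, q3, q4, q5}; fixed.
Sat(A[(p ∨ r) U r]) = {q1, q3, q4, q5}
Sat(EX A[(p ∨ r) U r]) = {s : some successor in {q1, q3, q4, q5}} = {q1, q2, q3, q5}
q3 ∈ Sat(EX A[(p ∨ r) U r]) = {q1, q2, q3, q5}, so the formula holds at q3.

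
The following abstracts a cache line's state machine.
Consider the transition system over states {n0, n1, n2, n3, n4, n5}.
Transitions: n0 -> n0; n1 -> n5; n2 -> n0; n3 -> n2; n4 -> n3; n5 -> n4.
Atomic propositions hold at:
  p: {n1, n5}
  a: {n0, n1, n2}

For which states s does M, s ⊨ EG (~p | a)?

Sat(~p) = {n0, n2, n3, n4}
Sat(~p | a) = {n0, n1, n2, n3, n4}
EG (~p | a): greatest fixpoint, start Z0 = {n0, n1, n2, n3, n4}, keep only states in Sat with some successor in Z. Z1 = {n0, n2, n3, n4}; fixed.
Sat(EG (~p | a)) = {n0, n2, n3, n4}

{n0, n2, n3, n4}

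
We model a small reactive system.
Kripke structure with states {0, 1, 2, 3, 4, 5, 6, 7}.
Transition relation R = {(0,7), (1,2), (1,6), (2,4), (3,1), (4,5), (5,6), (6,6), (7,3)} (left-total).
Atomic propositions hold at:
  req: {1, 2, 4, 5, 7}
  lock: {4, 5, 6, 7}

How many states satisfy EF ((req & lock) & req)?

7

Sat(req & lock) = {4, 5, 7}
Sat((req & lock) & req) = {4, 5, 7}
EF ((req & lock) & req): least fixpoint, start Z0 = {4, 5, 7}, add states with some successor in Z. Z1 = {0, 2, 4, 5, 7}; Z2 = {0, 1, 2, 4, 5, 7}; Z3 = {0, 1, 2, 3, 4, 5, 7}; fixed.
Sat(EF ((req & lock) & req)) = {0, 1, 2, 3, 4, 5, 7}
|Sat(EF ((req & lock) & req))| = |{0, 1, 2, 3, 4, 5, 7}| = 7.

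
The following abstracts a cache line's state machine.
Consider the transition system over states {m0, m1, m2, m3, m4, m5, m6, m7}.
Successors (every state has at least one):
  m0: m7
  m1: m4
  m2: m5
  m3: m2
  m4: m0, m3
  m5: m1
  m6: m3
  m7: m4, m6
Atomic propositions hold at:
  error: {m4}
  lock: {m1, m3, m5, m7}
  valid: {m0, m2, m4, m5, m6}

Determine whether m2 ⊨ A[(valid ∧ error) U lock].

Sat(valid ∧ error) = {m4}
A[(valid ∧ error) U lock]: least fixpoint, start Z0 = Sat(lock) = {m1, m3, m5, m7}, add states in Sat(valid ∧ error) with every successor in Z. Already a fixed point.
Sat(A[(valid ∧ error) U lock]) = {m1, m3, m5, m7}
m2 ∉ Sat(A[(valid ∧ error) U lock]) = {m1, m3, m5, m7}, so the formula does not hold at m2.

No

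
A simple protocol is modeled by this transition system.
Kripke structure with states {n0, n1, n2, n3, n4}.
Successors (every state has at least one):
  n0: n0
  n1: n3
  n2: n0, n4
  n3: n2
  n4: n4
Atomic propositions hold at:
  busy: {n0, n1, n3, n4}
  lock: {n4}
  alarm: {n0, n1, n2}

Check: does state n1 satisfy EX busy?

Yes

Sat(EX busy) = {s : some successor in {n0, n1, n3, n4}} = {n0, n1, n2, n4}
n1 ∈ Sat(EX busy) = {n0, n1, n2, n4}, so the formula holds at n1.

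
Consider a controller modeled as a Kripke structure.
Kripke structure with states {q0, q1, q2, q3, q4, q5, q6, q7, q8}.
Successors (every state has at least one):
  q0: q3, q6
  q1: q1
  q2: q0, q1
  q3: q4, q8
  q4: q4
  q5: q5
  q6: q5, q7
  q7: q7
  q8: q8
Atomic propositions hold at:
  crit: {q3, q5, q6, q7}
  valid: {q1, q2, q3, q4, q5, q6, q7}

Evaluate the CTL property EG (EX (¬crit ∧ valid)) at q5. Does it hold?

Sat(¬crit) = {q0, q1, q2, q4, q8}
Sat(¬crit ∧ valid) = {q1, q2, q4}
Sat(EX (¬crit ∧ valid)) = {s : some successor in {q1, q2, q4}} = {q1, q2, q3, q4}
EG (EX (¬crit ∧ valid)): greatest fixpoint, start Z0 = {q1, q2, q3, q4}, keep only states in Sat with some successor in Z. Already a fixed point.
Sat(EG (EX (¬crit ∧ valid))) = {q1, q2, q3, q4}
q5 ∉ Sat(EG (EX (¬crit ∧ valid))) = {q1, q2, q3, q4}, so the formula does not hold at q5.

No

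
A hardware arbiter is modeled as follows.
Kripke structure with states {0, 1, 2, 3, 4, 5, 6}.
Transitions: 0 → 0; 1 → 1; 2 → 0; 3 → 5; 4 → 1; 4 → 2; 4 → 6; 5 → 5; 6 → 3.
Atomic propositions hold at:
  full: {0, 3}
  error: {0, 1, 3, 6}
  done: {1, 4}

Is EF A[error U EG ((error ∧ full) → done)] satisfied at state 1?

Yes

Sat(error ∧ full) = {0, 3}
Sat((error ∧ full) → done) = {1, 2, 4, 5, 6}
EG ((error ∧ full) → done): greatest fixpoint, start Z0 = {1, 2, 4, 5, 6}, keep only states in Sat with some successor in Z. Z1 = {1, 4, 5}; fixed.
Sat(EG ((error ∧ full) → done)) = {1, 4, 5}
A[error U EG ((error ∧ full) → done)]: least fixpoint, start Z0 = Sat(EG ((error ∧ full) → done)) = {1, 4, 5}, add states in Sat(error) with every successor in Z. Z1 = {1, 3, 4, 5}; Z2 = {1, 3, 4, 5, 6}; fixed.
Sat(A[error U EG ((error ∧ full) → done)]) = {1, 3, 4, 5, 6}
EF A[error U EG ((error ∧ full) → done)]: least fixpoint, start Z0 = {1, 3, 4, 5, 6}, add states with some successor in Z. Already a fixed point.
Sat(EF A[error U EG ((error ∧ full) → done)]) = {1, 3, 4, 5, 6}
1 ∈ Sat(EF A[error U EG ((error ∧ full) → done)]) = {1, 3, 4, 5, 6}, so the formula holds at 1.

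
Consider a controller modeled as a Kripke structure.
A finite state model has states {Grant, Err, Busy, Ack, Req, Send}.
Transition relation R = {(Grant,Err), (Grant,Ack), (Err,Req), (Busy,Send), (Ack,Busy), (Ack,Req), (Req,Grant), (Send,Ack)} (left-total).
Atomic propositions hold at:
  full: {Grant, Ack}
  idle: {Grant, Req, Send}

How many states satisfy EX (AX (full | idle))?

Sat(full | idle) = {Grant, Ack, Req, Send}
Sat(AX (full | idle)) = {s : every successor in {Grant, Ack, Req, Send}} = {Err, Busy, Req, Send}
Sat(EX (AX (full | idle))) = {s : some successor in {Err, Busy, Req, Send}} = {Grant, Err, Busy, Ack}
|Sat(EX (AX (full | idle)))| = |{Grant, Err, Busy, Ack}| = 4.

4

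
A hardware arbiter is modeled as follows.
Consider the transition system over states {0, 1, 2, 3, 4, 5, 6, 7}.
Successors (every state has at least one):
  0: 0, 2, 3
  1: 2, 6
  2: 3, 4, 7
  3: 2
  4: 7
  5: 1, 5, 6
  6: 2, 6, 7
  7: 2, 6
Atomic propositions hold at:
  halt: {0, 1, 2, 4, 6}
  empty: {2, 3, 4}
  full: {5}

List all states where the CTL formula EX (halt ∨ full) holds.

{0, 1, 2, 3, 5, 6, 7}

Sat(halt ∨ full) = {0, 1, 2, 4, 5, 6}
Sat(EX (halt ∨ full)) = {s : some successor in {0, 1, 2, 4, 5, 6}} = {0, 1, 2, 3, 5, 6, 7}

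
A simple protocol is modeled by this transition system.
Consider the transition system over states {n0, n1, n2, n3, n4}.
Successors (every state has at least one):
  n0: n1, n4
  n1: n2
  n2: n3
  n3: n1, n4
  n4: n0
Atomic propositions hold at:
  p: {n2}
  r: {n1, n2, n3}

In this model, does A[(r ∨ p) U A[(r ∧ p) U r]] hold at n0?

No

Sat(r ∨ p) = {n1, n2, n3}
Sat(r ∧ p) = {n2}
A[(r ∧ p) U r]: least fixpoint, start Z0 = Sat(r) = {n1, n2, n3}, add states in Sat(r ∧ p) with every successor in Z. Already a fixed point.
Sat(A[(r ∧ p) U r]) = {n1, n2, n3}
A[(r ∨ p) U A[(r ∧ p) U r]]: least fixpoint, start Z0 = Sat(A[(r ∧ p) U r]) = {n1, n2, n3}, add states in Sat(r ∨ p) with every successor in Z. Already a fixed point.
Sat(A[(r ∨ p) U A[(r ∧ p) U r]]) = {n1, n2, n3}
n0 ∉ Sat(A[(r ∨ p) U A[(r ∧ p) U r]]) = {n1, n2, n3}, so the formula does not hold at n0.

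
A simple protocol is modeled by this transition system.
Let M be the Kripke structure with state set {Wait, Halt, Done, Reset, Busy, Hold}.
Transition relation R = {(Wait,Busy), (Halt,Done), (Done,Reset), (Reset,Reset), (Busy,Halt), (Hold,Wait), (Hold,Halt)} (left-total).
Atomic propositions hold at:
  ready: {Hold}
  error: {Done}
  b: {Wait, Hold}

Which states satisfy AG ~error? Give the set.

Sat(~error) = {Wait, Halt, Reset, Busy, Hold}
AG ~error: greatest fixpoint, start Z0 = {Wait, Halt, Reset, Busy, Hold}, keep only states in Sat with every successor in Z. Z1 = {Wait, Reset, Busy, Hold}; Z2 = {Wait, Reset}; Z3 = {Reset}; fixed.
Sat(AG ~error) = {Reset}

{Reset}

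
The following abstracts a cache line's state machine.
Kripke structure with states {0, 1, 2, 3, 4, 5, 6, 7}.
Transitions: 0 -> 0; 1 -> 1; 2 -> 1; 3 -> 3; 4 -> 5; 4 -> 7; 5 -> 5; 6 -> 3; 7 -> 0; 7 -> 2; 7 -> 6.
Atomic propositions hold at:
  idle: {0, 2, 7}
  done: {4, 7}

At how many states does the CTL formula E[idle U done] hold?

2

E[idle U done]: least fixpoint, start Z0 = Sat(done) = {4, 7}, add states in Sat(idle) with some successor in Z. Already a fixed point.
Sat(E[idle U done]) = {4, 7}
|Sat(E[idle U done])| = |{4, 7}| = 2.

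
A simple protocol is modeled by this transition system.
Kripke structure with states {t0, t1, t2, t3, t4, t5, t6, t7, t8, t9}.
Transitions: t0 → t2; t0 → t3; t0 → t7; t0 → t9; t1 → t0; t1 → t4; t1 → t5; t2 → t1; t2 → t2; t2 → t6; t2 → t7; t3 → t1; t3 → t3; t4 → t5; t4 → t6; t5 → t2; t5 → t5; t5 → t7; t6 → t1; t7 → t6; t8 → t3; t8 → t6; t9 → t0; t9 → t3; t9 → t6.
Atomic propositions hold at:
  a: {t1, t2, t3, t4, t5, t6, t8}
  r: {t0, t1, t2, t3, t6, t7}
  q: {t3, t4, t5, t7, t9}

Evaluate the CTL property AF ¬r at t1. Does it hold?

Sat(¬r) = {t4, t5, t8, t9}
AF ¬r: least fixpoint, start Z0 = {t4, t5, t8, t9}, add states with every successor in Z. Already a fixed point.
Sat(AF ¬r) = {t4, t5, t8, t9}
t1 ∉ Sat(AF ¬r) = {t4, t5, t8, t9}, so the formula does not hold at t1.

No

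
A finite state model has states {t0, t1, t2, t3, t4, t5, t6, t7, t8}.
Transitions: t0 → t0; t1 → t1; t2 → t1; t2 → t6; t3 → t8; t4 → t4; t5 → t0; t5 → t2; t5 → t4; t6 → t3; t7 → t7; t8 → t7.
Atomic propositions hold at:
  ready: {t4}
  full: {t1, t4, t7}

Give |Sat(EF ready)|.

EF ready: least fixpoint, start Z0 = {t4}, add states with some successor in Z. Z1 = {t4, t5}; fixed.
Sat(EF ready) = {t4, t5}
|Sat(EF ready)| = |{t4, t5}| = 2.

2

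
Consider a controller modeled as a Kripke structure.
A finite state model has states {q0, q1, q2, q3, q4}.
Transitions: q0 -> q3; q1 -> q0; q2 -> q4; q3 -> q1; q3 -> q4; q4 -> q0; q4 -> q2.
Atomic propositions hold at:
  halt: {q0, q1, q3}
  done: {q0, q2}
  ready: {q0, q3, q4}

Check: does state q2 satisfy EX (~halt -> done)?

Sat(~halt) = {q2, q4}
Sat(~halt -> done) = {q0, q1, q2, q3}
Sat(EX (~halt -> done)) = {s : some successor in {q0, q1, q2, q3}} = {q0, q1, q3, q4}
q2 ∉ Sat(EX (~halt -> done)) = {q0, q1, q3, q4}, so the formula does not hold at q2.

No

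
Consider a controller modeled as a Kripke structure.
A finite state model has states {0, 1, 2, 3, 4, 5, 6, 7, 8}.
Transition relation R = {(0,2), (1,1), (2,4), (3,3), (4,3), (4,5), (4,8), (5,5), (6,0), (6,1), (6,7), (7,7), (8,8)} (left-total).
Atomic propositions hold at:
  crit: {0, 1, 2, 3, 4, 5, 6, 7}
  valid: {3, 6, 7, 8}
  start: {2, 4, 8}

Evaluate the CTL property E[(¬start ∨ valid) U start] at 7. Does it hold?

No

Sat(¬start) = {0, 1, 3, 5, 6, 7}
Sat(¬start ∨ valid) = {0, 1, 3, 5, 6, 7, 8}
E[(¬start ∨ valid) U start]: least fixpoint, start Z0 = Sat(start) = {2, 4, 8}, add states in Sat(¬start ∨ valid) with some successor in Z. Z1 = {0, 2, 4, 8}; Z2 = {0, 2, 4, 6, 8}; fixed.
Sat(E[(¬start ∨ valid) U start]) = {0, 2, 4, 6, 8}
7 ∉ Sat(E[(¬start ∨ valid) U start]) = {0, 2, 4, 6, 8}, so the formula does not hold at 7.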